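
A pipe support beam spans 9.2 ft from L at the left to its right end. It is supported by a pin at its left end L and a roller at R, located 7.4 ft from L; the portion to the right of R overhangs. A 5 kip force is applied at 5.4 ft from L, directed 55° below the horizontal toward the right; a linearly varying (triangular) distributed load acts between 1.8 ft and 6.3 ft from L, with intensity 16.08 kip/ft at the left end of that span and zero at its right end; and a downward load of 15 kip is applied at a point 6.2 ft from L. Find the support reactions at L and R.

Resultant of the triangular load: ½ × 16.08 × 4.5 = 36.18 kip, acting at 3.3 ft from L (one-third of the span from the peak).
Taking moments about L: R_y·7.4 − 5·sin55°·5.4 − (½·16.08·4.5)·3.3 − 15·6.2 = 0 → R_y = 234.511/7.4 = 31.6907 ≈ 31.69 kip.
ΣF_y = 0: L_y + 31.6907 − 5·sin55° − ½·16.08·4.5 − 15 = 0 → L_y = 23.59 kip.
ΣF_x = 0: L_x + 5·cos55° = 0 → L_x = -2.868 kip.

L_x = -2.868 kip, L_y = 23.59 kip, R_y = 31.69 kip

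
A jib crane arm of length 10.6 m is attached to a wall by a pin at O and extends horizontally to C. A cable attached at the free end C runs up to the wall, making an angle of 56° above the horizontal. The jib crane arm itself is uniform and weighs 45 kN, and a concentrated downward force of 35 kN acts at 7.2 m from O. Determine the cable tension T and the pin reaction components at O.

ΣM about O: T·sin56°·10.6 − 45·5.3 − 35·7.2 = 0 → T = 490.5/(10.6·0.829038) = 55.816 ≈ 55.82 kN.
ΣF_x = 0: O_x − T·cos56° = 0 → O_x = 55.816 × 0.559193 = 31.21 kN.
ΣF_y = 0: O_y + T·sin56° − 45 − 35 = 0 → O_y = 80 − 55.816 × 0.829038 = 33.73 kN.

T = 55.82 kN, O_x = 31.21 kN, O_y = 33.73 kN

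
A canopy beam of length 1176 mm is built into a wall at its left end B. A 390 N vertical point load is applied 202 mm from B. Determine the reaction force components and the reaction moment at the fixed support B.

B_x = 0, B_y = 390.0 N, M_B = 78780 N·mm

ΣF_x = 0: B_x = 0.
ΣF_y = 0: B_y − 390 = 0 → B_y = 390.0 N.
ΣM about B: M_B − 390·202 = 0 → M_B = 78780 N·mm.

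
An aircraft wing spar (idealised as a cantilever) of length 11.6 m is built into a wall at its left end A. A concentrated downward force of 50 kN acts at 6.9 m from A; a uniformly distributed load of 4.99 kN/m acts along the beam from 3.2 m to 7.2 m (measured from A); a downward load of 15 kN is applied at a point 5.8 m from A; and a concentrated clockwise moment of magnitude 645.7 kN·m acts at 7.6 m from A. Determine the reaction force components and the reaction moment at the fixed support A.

A_x = 0, A_y = 84.96 kN, M_A = 1181 kN·m

Resultant of the distributed load: 4.99 × 4 = 19.96 kN at 5.2 m from A.
ΣF_x = 0: A_x = 0.
ΣF_y = 0: A_y − 50 − 4.99·4 − 15 = 0 → A_y = 84.96 kN.
ΣM about A: M_A − 50·6.9 − (4.99·4)·5.2 − 15·5.8 − 645.7 = 0 → M_A = 1181 kN·m.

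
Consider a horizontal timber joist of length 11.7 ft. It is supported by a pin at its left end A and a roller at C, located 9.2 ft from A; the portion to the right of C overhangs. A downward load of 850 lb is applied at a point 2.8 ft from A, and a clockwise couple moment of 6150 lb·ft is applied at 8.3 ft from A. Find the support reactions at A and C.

A_x = 0, A_y = -77.17 lb, C_y = 927.2 lb

Taking moments about A: C_y·9.2 − 850·2.8 − 6150 = 0 → C_y = 8530/9.2 = 927.174 ≈ 927.2 lb.
ΣF_y = 0: A_y + 927.174 − 850 = 0 → A_y = -77.17 lb.
ΣF_x = 0: no horizontal applied forces, so A_x = 0.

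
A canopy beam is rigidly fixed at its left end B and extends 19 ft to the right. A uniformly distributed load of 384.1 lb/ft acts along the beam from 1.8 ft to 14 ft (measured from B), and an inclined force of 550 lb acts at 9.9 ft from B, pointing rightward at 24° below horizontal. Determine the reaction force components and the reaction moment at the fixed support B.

Resultant of the distributed load: 384.1 × 12.2 = 4686.02 lb at 7.9 ft from B.
ΣF_x = 0: B_x + 550·cos24° = 0 → B_x = -502.5 lb.
ΣF_y = 0: B_y − 384.1·12.2 − 550·sin24° = 0 → B_y = 4910 lb.
ΣM about B: M_B − (384.1·12.2)·7.9 − 550·sin24°·9.9 = 0 → M_B = 39230 lb·ft.

B_x = -502.5 lb, B_y = 4910 lb, M_B = 39230 lb·ft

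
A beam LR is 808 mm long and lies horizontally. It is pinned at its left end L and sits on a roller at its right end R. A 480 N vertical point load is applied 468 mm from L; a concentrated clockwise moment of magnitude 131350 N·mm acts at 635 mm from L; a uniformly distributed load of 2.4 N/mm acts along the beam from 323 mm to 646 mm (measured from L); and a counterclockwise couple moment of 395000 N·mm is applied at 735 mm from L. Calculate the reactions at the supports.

Resultant of the distributed load: 2.4 × 323 = 775.2 N at 484.5 mm from L.
Taking moments about L: R_y·808 − 480·468 − 131350 − (2.4·323)·484.5 + 395000 = 0 → R_y = 336574.4/808 = 416.552 ≈ 416.6 N.
ΣF_y = 0: L_y + 416.552 − 480 − 2.4·323 = 0 → L_y = 838.6 N.
ΣF_x = 0: no horizontal applied forces, so L_x = 0.

L_x = 0, L_y = 838.6 N, R_y = 416.6 N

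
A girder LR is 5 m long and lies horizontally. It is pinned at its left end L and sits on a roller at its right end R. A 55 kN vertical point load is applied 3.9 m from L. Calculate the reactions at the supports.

Moments about L: R_y·5 − 55·3.9 = 0 → R_y = 214.5/5 = 42.90 kN.
ΣF_y = 0: L_y + 42.9 − 55 = 0 → L_y = 12.10 kN.
ΣF_x = 0: no horizontal applied forces, so L_x = 0.

L_x = 0, L_y = 12.10 kN, R_y = 42.90 kN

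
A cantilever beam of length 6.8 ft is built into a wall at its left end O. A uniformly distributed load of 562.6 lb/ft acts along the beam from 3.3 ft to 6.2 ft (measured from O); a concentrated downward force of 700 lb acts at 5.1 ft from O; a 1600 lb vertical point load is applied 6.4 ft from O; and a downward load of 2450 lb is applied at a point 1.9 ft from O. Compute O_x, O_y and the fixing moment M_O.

Resultant of the distributed load: 562.6 × 2.9 = 1631.54 lb at 4.75 ft from O.
ΣF_x = 0: O_x = 0.
ΣF_y = 0: O_y − 562.6·2.9 − 700 − 1600 − 2450 = 0 → O_y = 6382 lb.
ΣM about O: M_O − (562.6·2.9)·4.75 − 700·5.1 − 1600·6.4 − 2450·1.9 = 0 → M_O = 26210 lb·ft.

O_x = 0, O_y = 6382 lb, M_O = 26210 lb·ft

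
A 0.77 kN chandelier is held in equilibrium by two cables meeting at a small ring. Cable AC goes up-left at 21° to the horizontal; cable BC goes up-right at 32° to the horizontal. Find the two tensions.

ΣF_x = 0: −T_AC·cos21° + T_BC·cos32° = 0 → T_BC = 1.10086·T_AC.
ΣF_y = 0: T_AC·sin21° + T_BC·sin32° = 0.77.
Substitute: T_AC·(0.358368 + 1.10086·0.529919) = 0.77 → T_AC = 0.81764 ≈ 0.8176 kN.
Then T_BC = 1.10086 × 0.81764 = 0.9001 kN.

T_AC = 0.8176 kN, T_BC = 0.9001 kN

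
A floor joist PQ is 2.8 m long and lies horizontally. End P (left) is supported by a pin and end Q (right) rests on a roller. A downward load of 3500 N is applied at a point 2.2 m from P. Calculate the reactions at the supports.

Taking moments about P: Q_y·2.8 − 3500·2.2 = 0 → Q_y = 7700/2.8 = 2750 N.
ΣF_y = 0: P_y + 2750 − 3500 = 0 → P_y = 750.0 N.
ΣF_x = 0: no horizontal applied forces, so P_x = 0.

P_x = 0, P_y = 750.0 N, Q_y = 2750 N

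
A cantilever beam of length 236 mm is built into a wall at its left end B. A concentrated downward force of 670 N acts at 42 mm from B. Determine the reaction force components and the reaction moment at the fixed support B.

ΣF_x = 0: B_x = 0.
ΣF_y = 0: B_y − 670 = 0 → B_y = 670.0 N.
ΣM about B: M_B − 670·42 = 0 → M_B = 28140 N·mm.

B_x = 0, B_y = 670.0 N, M_B = 28140 N·mm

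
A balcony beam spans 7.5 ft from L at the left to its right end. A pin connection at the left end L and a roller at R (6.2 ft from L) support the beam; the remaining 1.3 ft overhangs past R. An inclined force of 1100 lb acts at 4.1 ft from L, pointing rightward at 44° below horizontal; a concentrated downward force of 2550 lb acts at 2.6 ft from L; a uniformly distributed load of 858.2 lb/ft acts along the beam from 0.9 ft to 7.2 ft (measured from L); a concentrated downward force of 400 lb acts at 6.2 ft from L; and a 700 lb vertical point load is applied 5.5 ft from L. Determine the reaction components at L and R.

L_x = -791.3 lb, L_y = 3693 lb, R_y = 6127 lb

Resultant of the distributed load: 858.2 × 6.3 = 5406.66 lb at 4.05 ft from L.
ΣM about L: R_y·6.2 − 1100·sin44°·4.1 − 2550·2.6 − (858.2·6.3)·4.05 − 400·6.2 − 700·5.5 = 0 → R_y = 37989.9/6.2 = 6127.4 ≈ 6127 lb.
ΣF_y = 0: L_y + 6127.4 − 1100·sin44° − 2550 − 858.2·6.3 − 400 − 700 = 0 → L_y = 3693 lb.
ΣF_x = 0: L_x + 1100·cos44° = 0 → L_x = -791.3 lb.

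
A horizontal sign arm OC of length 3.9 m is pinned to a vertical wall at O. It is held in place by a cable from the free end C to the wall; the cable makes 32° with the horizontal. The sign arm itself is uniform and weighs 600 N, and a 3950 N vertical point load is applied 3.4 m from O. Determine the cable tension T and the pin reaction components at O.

T = 7064 N, O_x = 5991 N, O_y = 806.4 N

ΣM about O: T·sin32°·3.9 − 600·1.95 − 3950·3.4 = 0 → T = 14600/(3.9·0.529919) = 7064.46 ≈ 7064 N.
ΣF_x = 0: O_x − T·cos32° = 0 → O_x = 7064.46 × 0.848048 = 5991 N.
ΣF_y = 0: O_y + T·sin32° − 600 − 3950 = 0 → O_y = 4550 − 7064.46 × 0.529919 = 806.4 N.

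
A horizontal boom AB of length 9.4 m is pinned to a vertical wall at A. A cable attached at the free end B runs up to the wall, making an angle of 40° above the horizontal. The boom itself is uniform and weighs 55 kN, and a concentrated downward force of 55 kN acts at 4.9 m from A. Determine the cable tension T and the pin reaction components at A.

ΣM about A: T·sin40°·9.4 − 55·4.7 − 55·4.9 = 0 → T = 528/(9.4·0.642788) = 87.3853 ≈ 87.39 kN.
ΣF_x = 0: A_x − T·cos40° = 0 → A_x = 87.3853 × 0.766044 = 66.94 kN.
ΣF_y = 0: A_y + T·sin40° − 55 − 55 = 0 → A_y = 110 − 87.3853 × 0.642788 = 53.83 kN.

T = 87.39 kN, A_x = 66.94 kN, A_y = 53.83 kN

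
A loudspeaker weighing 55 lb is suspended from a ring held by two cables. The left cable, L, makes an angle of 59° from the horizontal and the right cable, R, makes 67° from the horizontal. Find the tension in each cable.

ΣF_x = 0: −T_L·cos59° + T_R·cos67° = 0 → T_R = 1.31814·T_L.
ΣF_y = 0: T_L·sin59° + T_R·sin67° = 55.
Substitute: T_L·(0.857167 + 1.31814·0.920505) = 55 → T_L = 26.5634 ≈ 26.56 lb.
Then T_R = 1.31814 × 26.5634 = 35.01 lb.

T_L = 26.56 lb, T_R = 35.01 lb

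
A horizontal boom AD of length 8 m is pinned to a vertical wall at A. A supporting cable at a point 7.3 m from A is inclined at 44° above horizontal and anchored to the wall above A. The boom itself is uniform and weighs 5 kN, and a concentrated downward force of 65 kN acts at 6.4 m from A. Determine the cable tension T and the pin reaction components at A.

T = 85.98 kN, A_x = 61.85 kN, A_y = 10.27 kN

ΣM about A: T·sin44°·7.3 − 5·4 − 65·6.4 = 0 → T = 436/(7.3·0.694658) = 85.979 ≈ 85.98 kN.
ΣF_x = 0: A_x − T·cos44° = 0 → A_x = 85.979 × 0.71934 = 61.85 kN.
ΣF_y = 0: A_y + T·sin44° − 5 − 65 = 0 → A_y = 70 − 85.979 × 0.694658 = 10.27 kN.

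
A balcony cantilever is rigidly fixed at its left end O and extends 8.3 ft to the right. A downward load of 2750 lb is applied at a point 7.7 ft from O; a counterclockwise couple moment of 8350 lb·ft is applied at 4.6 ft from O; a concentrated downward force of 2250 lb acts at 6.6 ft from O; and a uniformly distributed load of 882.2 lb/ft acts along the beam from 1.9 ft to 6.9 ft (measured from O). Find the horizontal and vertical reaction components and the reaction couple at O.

O_x = 0, O_y = 9411 lb, M_O = 47080 lb·ft

Resultant of the distributed load: 882.2 × 5 = 4411 lb at 4.4 ft from O.
ΣF_x = 0: O_x = 0.
ΣF_y = 0: O_y − 2750 − 2250 − 882.2·5 = 0 → O_y = 9411 lb.
ΣM about O: M_O − 2750·7.7 + 8350 − 2250·6.6 − (882.2·5)·4.4 = 0 → M_O = 47080 lb·ft.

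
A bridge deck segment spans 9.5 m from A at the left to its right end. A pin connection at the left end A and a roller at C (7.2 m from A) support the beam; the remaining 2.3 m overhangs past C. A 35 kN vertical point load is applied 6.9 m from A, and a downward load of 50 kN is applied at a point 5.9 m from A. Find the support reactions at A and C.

ΣM about A: C_y·7.2 − 35·6.9 − 50·5.9 = 0 → C_y = 536.5/7.2 = 74.5139 ≈ 74.51 kN.
ΣF_y = 0: A_y + 74.5139 − 35 − 50 = 0 → A_y = 10.49 kN.
ΣF_x = 0: no horizontal applied forces, so A_x = 0.

A_x = 0, A_y = 10.49 kN, C_y = 74.51 kN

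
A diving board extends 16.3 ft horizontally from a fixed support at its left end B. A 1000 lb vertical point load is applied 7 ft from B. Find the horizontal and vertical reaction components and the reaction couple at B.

B_x = 0, B_y = 1000 lb, M_B = 7000 lb·ft

ΣF_x = 0: B_x = 0.
ΣF_y = 0: B_y − 1000 = 0 → B_y = 1000 lb.
ΣM about B: M_B − 1000·7 = 0 → M_B = 7000 lb·ft.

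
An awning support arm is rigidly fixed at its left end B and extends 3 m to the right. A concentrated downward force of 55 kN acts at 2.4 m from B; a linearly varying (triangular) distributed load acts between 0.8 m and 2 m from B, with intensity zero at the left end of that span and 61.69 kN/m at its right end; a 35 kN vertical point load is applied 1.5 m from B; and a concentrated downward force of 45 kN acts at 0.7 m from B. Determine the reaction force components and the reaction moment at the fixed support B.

Resultant of the triangular load: ½ × 61.69 × 1.2 = 37.014 kN, acting at 1.6 m from B (one-third of the span from the peak).
ΣF_x = 0: B_x = 0.
ΣF_y = 0: B_y − 55 − ½·61.69·1.2 − 35 − 45 = 0 → B_y = 172.0 kN.
ΣM about B: M_B − 55·2.4 − (½·61.69·1.2)·1.6 − 35·1.5 − 45·0.7 = 0 → M_B = 275.2 kN·m.

B_x = 0, B_y = 172.0 kN, M_B = 275.2 kN·m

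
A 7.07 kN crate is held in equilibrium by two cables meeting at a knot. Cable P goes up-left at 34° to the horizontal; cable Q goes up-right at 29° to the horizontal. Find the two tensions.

ΣF_x = 0: −T_P·cos34° + T_Q·cos29° = 0 → T_Q = 0.947883·T_P.
ΣF_y = 0: T_P·sin34° + T_Q·sin29° = 7.07.
Substitute: T_P·(0.559193 + 0.947883·0.48481) = 7.07 → T_P = 6.93997 ≈ 6.940 kN.
Then T_Q = 0.947883 × 6.93997 = 6.578 kN.

T_P = 6.940 kN, T_Q = 6.578 kN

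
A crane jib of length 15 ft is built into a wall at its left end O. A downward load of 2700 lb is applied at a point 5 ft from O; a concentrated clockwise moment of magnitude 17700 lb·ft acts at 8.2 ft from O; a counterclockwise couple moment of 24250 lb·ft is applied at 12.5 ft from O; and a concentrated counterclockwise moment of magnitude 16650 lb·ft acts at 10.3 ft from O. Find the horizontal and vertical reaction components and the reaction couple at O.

O_x = 0, O_y = 2700 lb, M_O = -9700 lb·ft

ΣF_x = 0: O_x = 0.
ΣF_y = 0: O_y − 2700 = 0 → O_y = 2700 lb.
ΣM about O: M_O − 2700·5 − 17700 + 24250 + 16650 = 0 → M_O = -9700 lb·ft.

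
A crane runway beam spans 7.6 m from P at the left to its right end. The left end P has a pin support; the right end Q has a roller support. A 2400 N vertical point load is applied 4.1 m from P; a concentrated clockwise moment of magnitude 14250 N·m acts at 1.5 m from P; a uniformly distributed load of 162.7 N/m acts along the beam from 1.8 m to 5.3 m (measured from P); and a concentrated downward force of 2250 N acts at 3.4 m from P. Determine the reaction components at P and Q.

Resultant of the distributed load: 162.7 × 3.5 = 569.45 N at 3.55 m from P.
ΣM about P: Q_y·7.6 − 2400·4.1 − 14250 − (162.7·3.5)·3.55 − 2250·3.4 = 0 → Q_y = 33761.5475/7.6 = 4442.31 ≈ 4442 N.
ΣF_y = 0: P_y + 4442.31 − 2400 − 162.7·3.5 − 2250 = 0 → P_y = 777.1 N.
ΣF_x = 0: no horizontal applied forces, so P_x = 0.

P_x = 0, P_y = 777.1 N, Q_y = 4442 N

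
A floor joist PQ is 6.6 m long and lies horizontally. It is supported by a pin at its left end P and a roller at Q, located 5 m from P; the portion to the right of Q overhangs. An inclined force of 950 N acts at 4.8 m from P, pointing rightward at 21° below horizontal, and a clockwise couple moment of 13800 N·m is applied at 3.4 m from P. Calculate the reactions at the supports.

Taking moments about P: Q_y·5 − 950·sin21°·4.8 − 13800 = 0 → Q_y = 15434.2/5 = 3086.84 ≈ 3087 N.
ΣF_y = 0: P_y + 3086.84 − 950·sin21° = 0 → P_y = -2746 N.
ΣF_x = 0: P_x + 950·cos21° = 0 → P_x = -886.9 N.

P_x = -886.9 N, P_y = -2746 N, Q_y = 3087 N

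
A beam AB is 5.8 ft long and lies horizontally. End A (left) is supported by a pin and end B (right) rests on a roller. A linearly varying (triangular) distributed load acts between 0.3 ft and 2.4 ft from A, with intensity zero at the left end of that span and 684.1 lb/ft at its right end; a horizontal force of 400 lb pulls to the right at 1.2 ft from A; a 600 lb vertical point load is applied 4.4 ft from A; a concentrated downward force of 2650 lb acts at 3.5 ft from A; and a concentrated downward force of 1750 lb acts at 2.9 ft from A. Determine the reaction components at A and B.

Resultant of the triangular load: ½ × 684.1 × 2.1 = 718.305 lb, acting at 1.7 ft from A (one-third of the span from the peak).
Moments about A: B_y·5.8 − (½·684.1·2.1)·1.7 − 600·4.4 − 2650·3.5 − 1750·2.9 = 0 → B_y = 18211.1185/5.8 = 3139.85 ≈ 3140 lb.
ΣF_y = 0: A_y + 3139.85 − ½·684.1·2.1 − 600 − 2650 − 1750 = 0 → A_y = 2578 lb.
ΣF_x = 0: A_x + 400 = 0 → A_x = -400.0 lb.

A_x = -400.0 lb, A_y = 2578 lb, B_y = 3140 lb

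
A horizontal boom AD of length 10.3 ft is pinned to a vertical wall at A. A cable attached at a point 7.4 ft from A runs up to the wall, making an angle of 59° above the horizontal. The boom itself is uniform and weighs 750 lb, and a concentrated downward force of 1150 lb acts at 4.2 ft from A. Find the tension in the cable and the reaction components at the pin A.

ΣM about A: T·sin59°·7.4 − 750·5.15 − 1150·4.2 = 0 → T = 8692.5/(7.4·0.857167) = 1370.4 ≈ 1370 lb.
ΣF_x = 0: A_x − T·cos59° = 0 → A_x = 1370.4 × 0.515038 = 705.8 lb.
ΣF_y = 0: A_y + T·sin59° − 750 − 1150 = 0 → A_y = 1900 − 1370.4 × 0.857167 = 725.3 lb.

T = 1370 lb, A_x = 705.8 lb, A_y = 725.3 lb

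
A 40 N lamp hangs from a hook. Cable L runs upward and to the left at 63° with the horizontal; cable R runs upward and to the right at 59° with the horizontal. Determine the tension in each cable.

T_L = 24.29 N, T_R = 21.41 N

ΣF_x = 0: −T_L·cos63° + T_R·cos59° = 0 → T_R = 0.88147·T_L.
ΣF_y = 0: T_L·sin63° + T_R·sin59° = 40.
Substitute: T_L·(0.891007 + 0.88147·0.857167) = 40 → T_L = 24.2929 ≈ 24.29 N.
Then T_R = 0.88147 × 24.2929 = 21.41 N.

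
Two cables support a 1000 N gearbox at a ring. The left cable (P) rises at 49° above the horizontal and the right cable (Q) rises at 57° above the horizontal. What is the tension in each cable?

T_P = 566.6 N, T_Q = 682.5 N

ΣF_x = 0: −T_P·cos49° + T_Q·cos57° = 0 → T_Q = 1.20458·T_P.
ΣF_y = 0: T_P·sin49° + T_Q·sin57° = 1000.
Substitute: T_P·(0.75471 + 1.20458·0.838671) = 1000 → T_P = 566.586 ≈ 566.6 N.
Then T_Q = 1.20458 × 566.586 = 682.5 N.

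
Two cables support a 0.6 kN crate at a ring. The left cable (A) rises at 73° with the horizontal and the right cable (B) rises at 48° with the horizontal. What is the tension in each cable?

T_A = 0.4684 kN, T_B = 0.2047 kN

ΣF_x = 0: −T_A·cos73° + T_B·cos48° = 0 → T_B = 0.436943·T_A.
ΣF_y = 0: T_A·sin73° + T_B·sin48° = 0.6.
Substitute: T_A·(0.956305 + 0.436943·0.743145) = 0.6 → T_A = 0.468378 ≈ 0.4684 kN.
Then T_B = 0.436943 × 0.468378 = 0.2047 kN.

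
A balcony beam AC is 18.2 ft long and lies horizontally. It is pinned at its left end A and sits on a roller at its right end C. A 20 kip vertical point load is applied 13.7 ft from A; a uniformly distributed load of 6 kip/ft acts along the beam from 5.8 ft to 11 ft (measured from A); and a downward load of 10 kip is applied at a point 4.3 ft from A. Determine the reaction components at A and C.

Resultant of the distributed load: 6 × 5.2 = 31.2 kip at 8.4 ft from A.
ΣM about A: C_y·18.2 − 20·13.7 − (6·5.2)·8.4 − 10·4.3 = 0 → C_y = 579.08/18.2 = 31.8176 ≈ 31.82 kip.
ΣF_y = 0: A_y + 31.8176 − 20 − 6·5.2 − 10 = 0 → A_y = 29.38 kip.
ΣF_x = 0: no horizontal applied forces, so A_x = 0.

A_x = 0, A_y = 29.38 kip, C_y = 31.82 kip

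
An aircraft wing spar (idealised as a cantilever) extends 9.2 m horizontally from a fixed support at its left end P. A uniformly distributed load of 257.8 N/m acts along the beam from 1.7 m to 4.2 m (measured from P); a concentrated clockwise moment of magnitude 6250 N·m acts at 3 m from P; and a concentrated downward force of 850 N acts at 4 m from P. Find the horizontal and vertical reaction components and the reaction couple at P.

P_x = 0, P_y = 1494 N, M_P = 11550 N·m

Resultant of the distributed load: 257.8 × 2.5 = 644.5 N at 2.95 m from P.
ΣF_x = 0: P_x = 0.
ΣF_y = 0: P_y − 257.8·2.5 − 850 = 0 → P_y = 1494 N.
ΣM about P: M_P − (257.8·2.5)·2.95 − 6250 − 850·4 = 0 → M_P = 11550 N·m.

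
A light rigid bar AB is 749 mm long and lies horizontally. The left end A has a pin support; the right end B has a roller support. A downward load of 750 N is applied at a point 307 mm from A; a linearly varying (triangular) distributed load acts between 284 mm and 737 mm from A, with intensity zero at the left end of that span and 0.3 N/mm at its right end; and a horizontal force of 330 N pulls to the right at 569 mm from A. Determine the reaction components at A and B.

A_x = -330.0 N, A_y = 457.4 N, B_y = 360.6 N

Resultant of the triangular load: ½ × 0.3 × 453 = 67.95 N, acting at 586 mm from A (one-third of the span from the peak).
ΣM about A: B_y·749 − 750·307 − (½·0.3·453)·586 = 0 → B_y = 270068.7/749 = 360.572 ≈ 360.6 N.
ΣF_y = 0: A_y + 360.572 − 750 − ½·0.3·453 = 0 → A_y = 457.4 N.
ΣF_x = 0: A_x + 330 = 0 → A_x = -330.0 N.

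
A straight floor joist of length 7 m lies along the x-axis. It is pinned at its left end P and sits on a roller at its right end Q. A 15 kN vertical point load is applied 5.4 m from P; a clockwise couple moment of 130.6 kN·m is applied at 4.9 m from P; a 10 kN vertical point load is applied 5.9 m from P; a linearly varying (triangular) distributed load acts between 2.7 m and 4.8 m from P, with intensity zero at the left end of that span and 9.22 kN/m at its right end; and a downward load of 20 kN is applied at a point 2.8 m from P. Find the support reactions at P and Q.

Resultant of the triangular load: ½ × 9.22 × 2.1 = 9.681 kN, acting at 4.1 m from P (one-third of the span from the peak).
Moments about P: Q_y·7 − 15·5.4 − 130.6 − 10·5.9 − (½·9.22·2.1)·4.1 − 20·2.8 = 0 → Q_y = 366.2921/7 = 52.3274 ≈ 52.33 kN.
ΣF_y = 0: P_y + 52.3274 − 15 − 10 − ½·9.22·2.1 − 20 = 0 → P_y = 2.354 kN.
ΣF_x = 0: no horizontal applied forces, so P_x = 0.

P_x = 0, P_y = 2.354 kN, Q_y = 52.33 kN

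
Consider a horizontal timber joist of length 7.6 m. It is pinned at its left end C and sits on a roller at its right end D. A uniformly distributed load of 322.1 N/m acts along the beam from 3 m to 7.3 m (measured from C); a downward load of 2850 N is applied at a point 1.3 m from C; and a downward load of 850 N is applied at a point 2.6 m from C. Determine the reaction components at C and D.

Resultant of the distributed load: 322.1 × 4.3 = 1385.03 N at 5.15 m from C.
Moments about C: D_y·7.6 − (322.1·4.3)·5.15 − 2850·1.3 − 850·2.6 = 0 → D_y = 13047.9045/7.6 = 1716.83 ≈ 1717 N.
ΣF_y = 0: C_y + 1716.83 − 322.1·4.3 − 2850 − 850 = 0 → C_y = 3368 N.
ΣF_x = 0: no horizontal applied forces, so C_x = 0.

C_x = 0, C_y = 3368 N, D_y = 1717 N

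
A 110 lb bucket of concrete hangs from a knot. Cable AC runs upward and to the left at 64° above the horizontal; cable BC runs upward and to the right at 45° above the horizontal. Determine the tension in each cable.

T_AC = 82.26 lb, T_BC = 51.00 lb

ΣF_x = 0: −T_AC·cos64° + T_BC·cos45° = 0 → T_BC = 0.61995·T_AC.
ΣF_y = 0: T_AC·sin64° + T_BC·sin45° = 110.
Substitute: T_AC·(0.898794 + 0.61995·0.707107) = 110 → T_AC = 82.2636 ≈ 82.26 lb.
Then T_BC = 0.61995 × 82.2636 = 51.00 lb.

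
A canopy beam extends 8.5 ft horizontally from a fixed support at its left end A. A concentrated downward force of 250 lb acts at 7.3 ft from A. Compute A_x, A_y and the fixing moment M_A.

A_x = 0, A_y = 250.0 lb, M_A = 1825 lb·ft

ΣF_x = 0: A_x = 0.
ΣF_y = 0: A_y − 250 = 0 → A_y = 250.0 lb.
ΣM about A: M_A − 250·7.3 = 0 → M_A = 1825 lb·ft.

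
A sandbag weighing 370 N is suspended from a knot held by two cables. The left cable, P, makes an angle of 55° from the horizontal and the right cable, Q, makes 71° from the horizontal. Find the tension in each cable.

ΣF_x = 0: −T_P·cos55° + T_Q·cos71° = 0 → T_Q = 1.76177·T_P.
ΣF_y = 0: T_P·sin55° + T_Q·sin71° = 370.
Substitute: T_P·(0.819152 + 1.76177·0.945519) = 370 → T_P = 148.897 ≈ 148.9 N.
Then T_Q = 1.76177 × 148.897 = 262.3 N.

T_P = 148.9 N, T_Q = 262.3 N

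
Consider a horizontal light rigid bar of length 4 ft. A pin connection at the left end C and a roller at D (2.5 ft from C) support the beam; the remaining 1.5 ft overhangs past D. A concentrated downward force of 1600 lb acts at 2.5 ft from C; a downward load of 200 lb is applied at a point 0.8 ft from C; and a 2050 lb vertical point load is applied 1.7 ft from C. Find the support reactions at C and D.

C_x = 0, C_y = 792.0 lb, D_y = 3058 lb

Taking moments about C: D_y·2.5 − 1600·2.5 − 200·0.8 − 2050·1.7 = 0 → D_y = 7645/2.5 = 3058 lb.
ΣF_y = 0: C_y + 3058 − 1600 − 200 − 2050 = 0 → C_y = 792.0 lb.
ΣF_x = 0: no horizontal applied forces, so C_x = 0.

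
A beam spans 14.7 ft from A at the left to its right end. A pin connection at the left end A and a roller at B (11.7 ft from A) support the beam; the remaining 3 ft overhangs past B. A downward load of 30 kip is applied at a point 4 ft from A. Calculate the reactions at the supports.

A_x = 0, A_y = 19.74 kip, B_y = 10.26 kip

Taking moments about A: B_y·11.7 − 30·4 = 0 → B_y = 120/11.7 = 10.2564 ≈ 10.26 kip.
ΣF_y = 0: A_y + 10.2564 − 30 = 0 → A_y = 19.74 kip.
ΣF_x = 0: no horizontal applied forces, so A_x = 0.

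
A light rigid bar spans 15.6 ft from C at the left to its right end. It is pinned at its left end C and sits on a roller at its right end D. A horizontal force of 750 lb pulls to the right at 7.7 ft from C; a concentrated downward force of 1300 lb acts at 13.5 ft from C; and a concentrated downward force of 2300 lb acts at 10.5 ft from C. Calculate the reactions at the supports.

C_x = -750.0 lb, C_y = 926.9 lb, D_y = 2673 lb

ΣM about C: D_y·15.6 − 1300·13.5 − 2300·10.5 = 0 → D_y = 41700/15.6 = 2673.08 ≈ 2673 lb.
ΣF_y = 0: C_y + 2673.08 − 1300 − 2300 = 0 → C_y = 926.9 lb.
ΣF_x = 0: C_x + 750 = 0 → C_x = -750.0 lb.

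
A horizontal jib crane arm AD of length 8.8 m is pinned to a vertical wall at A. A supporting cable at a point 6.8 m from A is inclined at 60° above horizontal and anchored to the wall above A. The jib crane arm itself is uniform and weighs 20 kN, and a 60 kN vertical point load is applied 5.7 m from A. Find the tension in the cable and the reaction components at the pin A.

ΣM about A: T·sin60°·6.8 − 20·4.4 − 60·5.7 = 0 → T = 430/(6.8·0.866025) = 73.0179 ≈ 73.02 kN.
ΣF_x = 0: A_x − T·cos60° = 0 → A_x = 73.0179 × 0.5 = 36.51 kN.
ΣF_y = 0: A_y + T·sin60° − 20 − 60 = 0 → A_y = 80 − 73.0179 × 0.866025 = 16.76 kN.

T = 73.02 kN, A_x = 36.51 kN, A_y = 16.76 kN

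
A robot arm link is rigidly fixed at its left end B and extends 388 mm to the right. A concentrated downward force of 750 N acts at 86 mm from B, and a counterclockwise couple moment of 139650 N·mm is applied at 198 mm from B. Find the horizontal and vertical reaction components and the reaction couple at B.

ΣF_x = 0: B_x = 0.
ΣF_y = 0: B_y − 750 = 0 → B_y = 750.0 N.
ΣM about B: M_B − 750·86 + 139650 = 0 → M_B = -75150 N·mm.

B_x = 0, B_y = 750.0 N, M_B = -75150 N·mm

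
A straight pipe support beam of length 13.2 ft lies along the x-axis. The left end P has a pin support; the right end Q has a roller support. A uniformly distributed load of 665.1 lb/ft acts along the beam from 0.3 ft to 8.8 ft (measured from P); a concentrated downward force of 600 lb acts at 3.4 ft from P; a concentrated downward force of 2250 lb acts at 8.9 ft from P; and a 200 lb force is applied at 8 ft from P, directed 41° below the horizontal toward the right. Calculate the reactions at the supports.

P_x = -150.9 lb, P_y = 4935 lb, Q_y = 3700 lb

Resultant of the distributed load: 665.1 × 8.5 = 5653.35 lb at 4.55 ft from P.
ΣM about P: Q_y·13.2 − (665.1·8.5)·4.55 − 600·3.4 − 2250·8.9 − 200·sin41°·8 = 0 → Q_y = 48837.4/13.2 = 3699.8 ≈ 3700 lb.
ΣF_y = 0: P_y + 3699.8 − 665.1·8.5 − 600 − 2250 − 200·sin41° = 0 → P_y = 4935 lb.
ΣF_x = 0: P_x + 200·cos41° = 0 → P_x = -150.9 lb.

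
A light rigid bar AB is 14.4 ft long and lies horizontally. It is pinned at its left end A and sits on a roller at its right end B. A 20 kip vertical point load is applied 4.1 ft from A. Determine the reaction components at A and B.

Moments about A: B_y·14.4 − 20·4.1 = 0 → B_y = 82/14.4 = 5.69444 ≈ 5.694 kip.
ΣF_y = 0: A_y + 5.69444 − 20 = 0 → A_y = 14.31 kip.
ΣF_x = 0: no horizontal applied forces, so A_x = 0.

A_x = 0, A_y = 14.31 kip, B_y = 5.694 kip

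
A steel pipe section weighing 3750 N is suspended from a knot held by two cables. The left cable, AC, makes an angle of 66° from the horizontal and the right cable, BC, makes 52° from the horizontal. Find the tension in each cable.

ΣF_x = 0: −T_AC·cos66° + T_BC·cos52° = 0 → T_BC = 0.66065·T_AC.
ΣF_y = 0: T_AC·sin66° + T_BC·sin52° = 3750.
Substitute: T_AC·(0.913545 + 0.66065·0.788011) = 3750 → T_AC = 2614.8 ≈ 2615 N.
Then T_BC = 0.66065 × 2614.8 = 1727 N.

T_AC = 2615 N, T_BC = 1727 N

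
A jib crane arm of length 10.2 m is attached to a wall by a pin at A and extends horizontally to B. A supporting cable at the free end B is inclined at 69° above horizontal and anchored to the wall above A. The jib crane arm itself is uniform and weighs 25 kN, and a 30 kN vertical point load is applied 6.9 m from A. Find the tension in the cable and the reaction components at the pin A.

ΣM about A: T·sin69°·10.2 − 25·5.1 − 30·6.9 = 0 → T = 334.5/(10.2·0.93358) = 35.1273 ≈ 35.13 kN.
ΣF_x = 0: A_x − T·cos69° = 0 → A_x = 35.1273 × 0.358368 = 12.59 kN.
ΣF_y = 0: A_y + T·sin69° − 25 − 30 = 0 → A_y = 55 − 35.1273 × 0.93358 = 22.21 kN.

T = 35.13 kN, A_x = 12.59 kN, A_y = 22.21 kN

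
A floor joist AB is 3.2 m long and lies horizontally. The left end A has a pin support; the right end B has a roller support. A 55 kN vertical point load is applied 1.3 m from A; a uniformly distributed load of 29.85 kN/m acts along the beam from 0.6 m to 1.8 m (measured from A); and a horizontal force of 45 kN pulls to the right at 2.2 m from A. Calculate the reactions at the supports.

A_x = -45.00 kN, A_y = 55.04 kN, B_y = 35.78 kN

Resultant of the distributed load: 29.85 × 1.2 = 35.82 kN at 1.2 m from A.
Taking moments about A: B_y·3.2 − 55·1.3 − (29.85·1.2)·1.2 = 0 → B_y = 114.484/3.2 = 35.7762 ≈ 35.78 kN.
ΣF_y = 0: A_y + 35.7762 − 55 − 29.85·1.2 = 0 → A_y = 55.04 kN.
ΣF_x = 0: A_x + 45 = 0 → A_x = -45.00 kN.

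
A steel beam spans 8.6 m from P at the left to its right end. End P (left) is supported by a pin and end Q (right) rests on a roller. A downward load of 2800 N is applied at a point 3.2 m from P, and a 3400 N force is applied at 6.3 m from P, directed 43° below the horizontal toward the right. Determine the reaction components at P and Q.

Taking moments about P: Q_y·8.6 − 2800·3.2 − 3400·sin43°·6.3 = 0 → Q_y = 23568.4/8.6 = 2740.51 ≈ 2741 N.
ΣF_y = 0: P_y + 2740.51 − 2800 − 3400·sin43° = 0 → P_y = 2378 N.
ΣF_x = 0: P_x + 3400·cos43° = 0 → P_x = -2487 N.

P_x = -2487 N, P_y = 2378 N, Q_y = 2741 N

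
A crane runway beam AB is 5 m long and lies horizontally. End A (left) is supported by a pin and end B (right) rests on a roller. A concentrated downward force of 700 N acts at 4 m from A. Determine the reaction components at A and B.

Moments about A: B_y·5 − 700·4 = 0 → B_y = 2800/5 = 560.0 N.
ΣF_y = 0: A_y + 560 − 700 = 0 → A_y = 140.0 N.
ΣF_x = 0: no horizontal applied forces, so A_x = 0.

A_x = 0, A_y = 140.0 N, B_y = 560.0 N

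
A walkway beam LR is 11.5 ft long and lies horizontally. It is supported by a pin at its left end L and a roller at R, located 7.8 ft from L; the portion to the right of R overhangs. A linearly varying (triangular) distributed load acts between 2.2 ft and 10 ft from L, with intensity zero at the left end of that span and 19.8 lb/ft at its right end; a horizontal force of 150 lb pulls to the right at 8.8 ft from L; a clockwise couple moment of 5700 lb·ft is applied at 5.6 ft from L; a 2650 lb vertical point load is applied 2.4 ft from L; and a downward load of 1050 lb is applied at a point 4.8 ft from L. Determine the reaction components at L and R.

L_x = -150.0 lb, L_y = 1512 lb, R_y = 2266 lb

Resultant of the triangular load: ½ × 19.8 × 7.8 = 77.22 lb, acting at 7.4 ft from L (one-third of the span from the peak).
Taking moments about L: R_y·7.8 − (½·19.8·7.8)·7.4 − 5700 − 2650·2.4 − 1050·4.8 = 0 → R_y = 17671.428/7.8 = 2265.57 ≈ 2266 lb.
ΣF_y = 0: L_y + 2265.57 − ½·19.8·7.8 − 2650 − 1050 = 0 → L_y = 1512 lb.
ΣF_x = 0: L_x + 150 = 0 → L_x = -150.0 lb.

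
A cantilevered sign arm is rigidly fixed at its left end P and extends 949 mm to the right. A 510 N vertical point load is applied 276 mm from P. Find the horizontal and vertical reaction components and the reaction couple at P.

P_x = 0, P_y = 510.0 N, M_P = 140800 N·mm

ΣF_x = 0: P_x = 0.
ΣF_y = 0: P_y − 510 = 0 → P_y = 510.0 N.
ΣM about P: M_P − 510·276 = 0 → M_P = 140800 N·mm.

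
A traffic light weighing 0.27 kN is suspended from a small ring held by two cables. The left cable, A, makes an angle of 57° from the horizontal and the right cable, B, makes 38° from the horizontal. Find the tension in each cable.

ΣF_x = 0: −T_A·cos57° + T_B·cos38° = 0 → T_B = 0.691157·T_A.
ΣF_y = 0: T_A·sin57° + T_B·sin38° = 0.27.
Substitute: T_A·(0.838671 + 0.691157·0.615661) = 0.27 → T_A = 0.213576 ≈ 0.2136 kN.
Then T_B = 0.691157 × 0.213576 = 0.1476 kN.

T_A = 0.2136 kN, T_B = 0.1476 kN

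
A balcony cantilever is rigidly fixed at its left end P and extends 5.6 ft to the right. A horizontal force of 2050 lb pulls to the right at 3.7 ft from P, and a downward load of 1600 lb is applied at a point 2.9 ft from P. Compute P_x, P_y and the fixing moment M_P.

ΣF_x = 0: P_x + 2050 = 0 → P_x = -2050 lb.
ΣF_y = 0: P_y − 1600 = 0 → P_y = 1600 lb.
ΣM about P: M_P − 1600·2.9 = 0 → M_P = 4640 lb·ft.

P_x = -2050 lb, P_y = 1600 lb, M_P = 4640 lb·ft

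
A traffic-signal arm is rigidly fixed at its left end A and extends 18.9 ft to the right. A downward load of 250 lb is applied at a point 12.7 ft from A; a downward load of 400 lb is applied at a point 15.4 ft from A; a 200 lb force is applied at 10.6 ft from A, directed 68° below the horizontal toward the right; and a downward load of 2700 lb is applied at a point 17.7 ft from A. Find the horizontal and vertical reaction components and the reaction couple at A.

ΣF_x = 0: A_x + 200·cos68° = 0 → A_x = -74.92 lb.
ΣF_y = 0: A_y − 250 − 400 − 200·sin68° − 2700 = 0 → A_y = 3535 lb.
ΣM about A: M_A − 250·12.7 − 400·15.4 − 200·sin68°·10.6 − 2700·17.7 = 0 → M_A = 59090 lb·ft.

A_x = -74.92 lb, A_y = 3535 lb, M_A = 59090 lb·ft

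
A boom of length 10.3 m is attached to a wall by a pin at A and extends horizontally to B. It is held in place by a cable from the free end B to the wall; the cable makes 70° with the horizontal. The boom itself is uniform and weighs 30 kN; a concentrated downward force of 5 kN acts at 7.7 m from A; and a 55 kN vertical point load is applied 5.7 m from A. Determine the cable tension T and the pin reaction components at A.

ΣM about A: T·sin70°·10.3 − 30·5.15 − 5·7.7 − 55·5.7 = 0 → T = 506.5/(10.3·0.939693) = 52.3307 ≈ 52.33 kN.
ΣF_x = 0: A_x − T·cos70° = 0 → A_x = 52.3307 × 0.34202 = 17.90 kN.
ΣF_y = 0: A_y + T·sin70° − 30 − 5 − 55 = 0 → A_y = 90 − 52.3307 × 0.939693 = 40.83 kN.

T = 52.33 kN, A_x = 17.90 kN, A_y = 40.83 kN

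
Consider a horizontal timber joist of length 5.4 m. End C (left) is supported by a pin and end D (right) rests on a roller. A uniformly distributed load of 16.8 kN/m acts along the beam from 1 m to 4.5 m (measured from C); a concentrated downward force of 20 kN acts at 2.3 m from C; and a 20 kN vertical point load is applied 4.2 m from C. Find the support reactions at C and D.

C_x = 0, C_y = 44.78 kN, D_y = 54.02 kN

Resultant of the distributed load: 16.8 × 3.5 = 58.8 kN at 2.75 m from C.
Moments about C: D_y·5.4 − (16.8·3.5)·2.75 − 20·2.3 − 20·4.2 = 0 → D_y = 291.7/5.4 = 54.0185 ≈ 54.02 kN.
ΣF_y = 0: C_y + 54.0185 − 16.8·3.5 − 20 − 20 = 0 → C_y = 44.78 kN.
ΣF_x = 0: no horizontal applied forces, so C_x = 0.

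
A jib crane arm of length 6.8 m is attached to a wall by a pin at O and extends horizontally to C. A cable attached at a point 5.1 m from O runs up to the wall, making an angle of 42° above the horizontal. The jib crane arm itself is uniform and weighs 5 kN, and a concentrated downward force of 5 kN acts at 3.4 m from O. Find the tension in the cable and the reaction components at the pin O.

ΣM about O: T·sin42°·5.1 − 5·3.4 − 5·3.4 = 0 → T = 34/(5.1·0.669131) = 9.96317 ≈ 9.963 kN.
ΣF_x = 0: O_x − T·cos42° = 0 → O_x = 9.96317 × 0.743145 = 7.404 kN.
ΣF_y = 0: O_y + T·sin42° − 5 − 5 = 0 → O_y = 10 − 9.96317 × 0.669131 = 3.333 kN.

T = 9.963 kN, O_x = 7.404 kN, O_y = 3.333 kN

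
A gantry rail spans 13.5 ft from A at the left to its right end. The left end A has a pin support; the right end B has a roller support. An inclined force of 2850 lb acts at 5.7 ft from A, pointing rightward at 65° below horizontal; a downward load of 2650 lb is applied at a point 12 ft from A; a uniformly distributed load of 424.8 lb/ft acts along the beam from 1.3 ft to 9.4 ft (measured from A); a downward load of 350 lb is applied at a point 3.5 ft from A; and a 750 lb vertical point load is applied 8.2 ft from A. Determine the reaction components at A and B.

A_x = -1204 lb, A_y = 4418 lb, B_y = 5356 lb

Resultant of the distributed load: 424.8 × 8.1 = 3440.88 lb at 5.35 ft from A.
Taking moments about A: B_y·13.5 − 2850·sin65°·5.7 − 2650·12 − (424.8·8.1)·5.35 − 350·3.5 − 750·8.2 = 0 → B_y = 72306.7/13.5 = 5356.05 ≈ 5356 lb.
ΣF_y = 0: A_y + 5356.05 − 2850·sin65° − 2650 − 424.8·8.1 − 350 − 750 = 0 → A_y = 4418 lb.
ΣF_x = 0: A_x + 2850·cos65° = 0 → A_x = -1204 lb.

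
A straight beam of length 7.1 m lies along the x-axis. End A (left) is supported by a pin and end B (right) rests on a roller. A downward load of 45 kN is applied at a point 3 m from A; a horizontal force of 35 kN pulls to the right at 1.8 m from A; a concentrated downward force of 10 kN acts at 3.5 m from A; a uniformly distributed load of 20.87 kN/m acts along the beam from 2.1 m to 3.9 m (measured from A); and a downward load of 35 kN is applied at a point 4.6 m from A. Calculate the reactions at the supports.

Resultant of the distributed load: 20.87 × 1.8 = 37.566 kN at 3 m from A.
Taking moments about A: B_y·7.1 − 45·3 − 10·3.5 − (20.87·1.8)·3 − 35·4.6 = 0 → B_y = 443.698/7.1 = 62.4927 ≈ 62.49 kN.
ΣF_y = 0: A_y + 62.4927 − 45 − 10 − 20.87·1.8 − 35 = 0 → A_y = 65.07 kN.
ΣF_x = 0: A_x + 35 = 0 → A_x = -35.00 kN.

A_x = -35.00 kN, A_y = 65.07 kN, B_y = 62.49 kN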